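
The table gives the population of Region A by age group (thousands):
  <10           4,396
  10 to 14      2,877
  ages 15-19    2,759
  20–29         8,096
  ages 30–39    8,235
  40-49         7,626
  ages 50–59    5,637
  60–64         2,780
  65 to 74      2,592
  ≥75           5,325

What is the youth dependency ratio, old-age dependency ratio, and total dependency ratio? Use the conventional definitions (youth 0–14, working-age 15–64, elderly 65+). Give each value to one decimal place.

Youth dependency ratio: 20.7
Old-age dependency ratio: 22.5
Total dependency ratio: 43.2

0–14: 4,396 + 2,877 = 7,273
15–64: 2,759 + 8,096 + 8,235 + 7,626 + 5,637 + 2,780 = 35,133
65+: 2,592 + 5,325 = 7,917
Youth dependency ratio = 7,273 / 35,133 × 100 = 20.7
Old-age dependency ratio = 7,917 / 35,133 × 100 = 22.5
Total dependency ratio = (7,273 + 7,917) / 35,133 × 100 = 15,190 / 35,133 × 100 = 43.2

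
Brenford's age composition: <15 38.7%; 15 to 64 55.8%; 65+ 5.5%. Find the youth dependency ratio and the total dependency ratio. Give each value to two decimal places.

Youth dependency ratio: 69.35
Total dependency ratio: 79.21

Youth dependency ratio = 38.7 / 55.8 × 100 = 69.35
Total dependency ratio = (38.7 + 5.5) / 55.8 × 100 = 44.2 / 55.8 × 100 = 79.21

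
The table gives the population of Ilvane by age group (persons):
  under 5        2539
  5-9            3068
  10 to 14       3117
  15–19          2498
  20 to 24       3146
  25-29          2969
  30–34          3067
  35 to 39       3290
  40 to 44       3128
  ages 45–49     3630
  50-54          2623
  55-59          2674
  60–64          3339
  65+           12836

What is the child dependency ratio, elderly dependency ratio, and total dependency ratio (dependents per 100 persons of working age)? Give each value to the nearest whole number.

0–14: 2539 + 3068 + 3117 = 8724
15–64: 2498 + 3146 + 2969 + 3067 + 3290 + 3128 + 3630 + 2623 + 2674 + 3339 = 30364
65+: 12836
Youth dependency ratio = 8724 / 30364 × 100 = 29
Old-age dependency ratio = 12836 / 30364 × 100 = 42
Total dependency ratio = (8724 + 12836) / 30364 × 100 = 21560 / 30364 × 100 = 71

Youth dependency ratio: 29
Old-age dependency ratio: 42
Total dependency ratio: 71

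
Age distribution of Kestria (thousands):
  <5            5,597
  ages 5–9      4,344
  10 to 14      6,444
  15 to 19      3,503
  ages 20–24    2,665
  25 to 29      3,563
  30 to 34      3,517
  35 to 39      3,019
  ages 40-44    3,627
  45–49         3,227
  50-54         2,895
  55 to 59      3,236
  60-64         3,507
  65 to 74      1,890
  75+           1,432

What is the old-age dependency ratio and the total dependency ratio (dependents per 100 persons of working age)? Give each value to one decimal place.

Old-age dependency ratio: 10.1
Total dependency ratio: 60.2

0–14: 5,597 + 4,344 + 6,444 = 16,385
15–64: 3,503 + 2,665 + 3,563 + 3,517 + 3,019 + 3,627 + 3,227 + 2,895 + 3,236 + 3,507 = 32,759
65+: 1,890 + 1,432 = 3,322
Old-age dependency ratio = 3,322 / 32,759 × 100 = 10.1
Total dependency ratio = (16,385 + 3,322) / 32,759 × 100 = 19,707 / 32,759 × 100 = 60.2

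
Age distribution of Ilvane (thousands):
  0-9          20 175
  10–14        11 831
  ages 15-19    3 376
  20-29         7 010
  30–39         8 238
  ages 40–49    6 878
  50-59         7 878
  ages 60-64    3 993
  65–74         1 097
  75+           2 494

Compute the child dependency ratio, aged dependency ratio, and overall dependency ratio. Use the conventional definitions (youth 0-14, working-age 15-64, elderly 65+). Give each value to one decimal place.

0–14: 20 175 + 11 831 = 32 006
15–64: 3 376 + 7 010 + 8 238 + 6 878 + 7 878 + 3 993 = 37 373
65+: 1 097 + 2 494 = 3 591
Youth dependency ratio = 32 006 / 37 373 × 100 = 85.6
Old-age dependency ratio = 3 591 / 37 373 × 100 = 9.6
Total dependency ratio = (32 006 + 3 591) / 37 373 × 100 = 35 597 / 37 373 × 100 = 95.2

Youth dependency ratio: 85.6
Old-age dependency ratio: 9.6
Total dependency ratio: 95.2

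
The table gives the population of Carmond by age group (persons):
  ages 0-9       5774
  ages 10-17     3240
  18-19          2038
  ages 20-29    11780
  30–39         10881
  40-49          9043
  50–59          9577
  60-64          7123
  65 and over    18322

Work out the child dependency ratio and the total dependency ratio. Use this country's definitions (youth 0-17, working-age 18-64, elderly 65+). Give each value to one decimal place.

Youth dependency ratio: 17.9
Total dependency ratio: 54.2

0–17: 5774 + 3240 = 9014
18–64: 2038 + 11780 + 10881 + 9043 + 9577 + 7123 = 50442
65+: 18322
Youth dependency ratio = 9014 / 50442 × 100 = 17.9
Total dependency ratio = (9014 + 18322) / 50442 × 100 = 27336 / 50442 × 100 = 54.2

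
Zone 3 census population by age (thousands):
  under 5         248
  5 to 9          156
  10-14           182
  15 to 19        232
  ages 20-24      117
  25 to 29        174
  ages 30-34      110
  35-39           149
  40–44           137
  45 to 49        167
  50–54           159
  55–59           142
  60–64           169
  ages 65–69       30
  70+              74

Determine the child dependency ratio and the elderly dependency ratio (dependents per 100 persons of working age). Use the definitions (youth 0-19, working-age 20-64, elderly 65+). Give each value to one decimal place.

0–19: 248 + 156 + 182 + 232 = 818
20–64: 117 + 174 + 110 + 149 + 137 + 167 + 159 + 142 + 169 = 1 324
65+: 30 + 74 = 104
Youth dependency ratio = 818 / 1 324 × 100 = 61.8
Old-age dependency ratio = 104 / 1 324 × 100 = 7.9

Youth dependency ratio: 61.8
Old-age dependency ratio: 7.9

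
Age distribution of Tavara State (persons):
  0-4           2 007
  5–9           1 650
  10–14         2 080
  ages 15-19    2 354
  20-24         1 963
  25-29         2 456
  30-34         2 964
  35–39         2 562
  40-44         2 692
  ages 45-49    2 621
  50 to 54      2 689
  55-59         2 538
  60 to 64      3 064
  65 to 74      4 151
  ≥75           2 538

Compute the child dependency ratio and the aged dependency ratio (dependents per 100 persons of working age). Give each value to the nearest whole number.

Youth dependency ratio: 22
Old-age dependency ratio: 26

0–14: 2 007 + 1 650 + 2 080 = 5 737
15–64: 2 354 + 1 963 + 2 456 + 2 964 + 2 562 + 2 692 + 2 621 + 2 689 + 2 538 + 3 064 = 25 903
65+: 4 151 + 2 538 = 6 689
Youth dependency ratio = 5 737 / 25 903 × 100 = 22
Old-age dependency ratio = 6 689 / 25 903 × 100 = 26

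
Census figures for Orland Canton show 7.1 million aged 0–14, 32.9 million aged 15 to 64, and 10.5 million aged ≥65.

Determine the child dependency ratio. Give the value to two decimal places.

Youth dependency ratio: 21.58

Youth dependency ratio = 7.1 / 32.9 × 100 = 21.58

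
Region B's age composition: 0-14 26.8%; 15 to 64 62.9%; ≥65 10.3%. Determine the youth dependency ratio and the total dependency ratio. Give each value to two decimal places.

Youth dependency ratio = 26.8 / 62.9 × 100 = 42.61
Total dependency ratio = (26.8 + 10.3) / 62.9 × 100 = 37.1 / 62.9 × 100 = 58.98

Youth dependency ratio: 42.61
Total dependency ratio: 58.98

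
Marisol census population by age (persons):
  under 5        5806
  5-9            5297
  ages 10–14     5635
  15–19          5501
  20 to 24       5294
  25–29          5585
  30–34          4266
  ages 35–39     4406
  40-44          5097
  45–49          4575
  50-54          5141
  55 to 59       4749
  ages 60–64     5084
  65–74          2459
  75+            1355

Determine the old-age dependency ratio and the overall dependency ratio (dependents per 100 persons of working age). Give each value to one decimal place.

0–14: 5806 + 5297 + 5635 = 16738
15–64: 5501 + 5294 + 5585 + 4266 + 4406 + 5097 + 4575 + 5141 + 4749 + 5084 = 49698
65+: 2459 + 1355 = 3814
Old-age dependency ratio = 3814 / 49698 × 100 = 7.7
Total dependency ratio = (16738 + 3814) / 49698 × 100 = 20552 / 49698 × 100 = 41.4

Old-age dependency ratio: 7.7
Total dependency ratio: 41.4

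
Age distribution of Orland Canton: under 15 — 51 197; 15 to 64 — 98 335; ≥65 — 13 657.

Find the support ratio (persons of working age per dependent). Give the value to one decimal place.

Support ratio: 1.5

Support ratio = 98 335 / (51 197 + 13 657) = 98 335 / 64 854 = 1.5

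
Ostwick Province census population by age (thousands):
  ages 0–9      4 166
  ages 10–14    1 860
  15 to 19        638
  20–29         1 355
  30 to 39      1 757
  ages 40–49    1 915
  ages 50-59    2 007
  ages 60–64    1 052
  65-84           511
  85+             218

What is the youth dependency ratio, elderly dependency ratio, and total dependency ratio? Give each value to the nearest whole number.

0–14: 4 166 + 1 860 = 6 026
15–64: 638 + 1 355 + 1 757 + 1 915 + 2 007 + 1 052 = 8 724
65+: 511 + 218 = 729
Youth dependency ratio = 6 026 / 8 724 × 100 = 69
Old-age dependency ratio = 729 / 8 724 × 100 = 8
Total dependency ratio = (6 026 + 729) / 8 724 × 100 = 6 755 / 8 724 × 100 = 77

Youth dependency ratio: 69
Old-age dependency ratio: 8
Total dependency ratio: 77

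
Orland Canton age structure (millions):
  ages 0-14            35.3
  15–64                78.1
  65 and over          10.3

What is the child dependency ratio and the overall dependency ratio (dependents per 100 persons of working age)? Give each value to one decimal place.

Youth dependency ratio: 45.2
Total dependency ratio: 58.4

Youth dependency ratio = 35.3 / 78.1 × 100 = 45.2
Total dependency ratio = (35.3 + 10.3) / 78.1 × 100 = 45.6 / 78.1 × 100 = 58.4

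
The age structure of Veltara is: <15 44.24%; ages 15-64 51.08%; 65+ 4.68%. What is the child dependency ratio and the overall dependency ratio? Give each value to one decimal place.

Youth dependency ratio = 44.24 / 51.08 × 100 = 86.6
Total dependency ratio = (44.24 + 4.68) / 51.08 × 100 = 48.92 / 51.08 × 100 = 95.8

Youth dependency ratio: 86.6
Total dependency ratio: 95.8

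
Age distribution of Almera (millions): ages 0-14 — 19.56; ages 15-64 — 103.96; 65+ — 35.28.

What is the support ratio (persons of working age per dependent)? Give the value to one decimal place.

Support ratio: 1.9

Support ratio = 103.96 / (19.56 + 35.28) = 103.96 / 54.84 = 1.9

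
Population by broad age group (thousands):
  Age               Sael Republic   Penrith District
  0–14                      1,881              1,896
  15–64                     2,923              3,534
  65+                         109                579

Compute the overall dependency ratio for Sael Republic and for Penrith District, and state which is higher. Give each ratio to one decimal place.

Sael Republic: 68.1
Penrith District: 70.0
Higher: Penrith District

Sael Republic: (1,881 + 109) / 2,923 × 100 = 1,990 / 2,923 × 100 = 68.1
Penrith District: (1,896 + 579) / 3,534 × 100 = 2,475 / 3,534 × 100 = 70.0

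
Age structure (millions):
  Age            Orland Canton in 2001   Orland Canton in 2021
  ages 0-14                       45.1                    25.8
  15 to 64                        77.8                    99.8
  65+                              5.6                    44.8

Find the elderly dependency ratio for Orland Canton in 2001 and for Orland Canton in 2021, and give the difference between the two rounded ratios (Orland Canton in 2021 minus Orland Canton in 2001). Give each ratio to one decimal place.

Orland Canton in 2001: 7.2
Orland Canton in 2021: 44.9
Difference: +37.7

Orland Canton in 2001: 5.6 / 77.8 × 100 = 7.2
Orland Canton in 2021: 44.8 / 99.8 × 100 = 44.9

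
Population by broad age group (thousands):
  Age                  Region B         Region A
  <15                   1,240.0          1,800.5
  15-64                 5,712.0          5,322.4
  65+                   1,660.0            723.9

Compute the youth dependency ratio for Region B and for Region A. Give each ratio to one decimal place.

Region B: 1,240.0 / 5,712.0 × 100 = 21.7
Region A: 1,800.5 / 5,322.4 × 100 = 33.8

Region B: 21.7
Region A: 33.8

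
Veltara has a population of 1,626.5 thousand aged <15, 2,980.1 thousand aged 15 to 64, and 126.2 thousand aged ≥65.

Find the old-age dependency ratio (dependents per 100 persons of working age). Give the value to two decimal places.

Old-age dependency ratio: 4.23

Old-age dependency ratio = 126.2 / 2,980.1 × 100 = 4.23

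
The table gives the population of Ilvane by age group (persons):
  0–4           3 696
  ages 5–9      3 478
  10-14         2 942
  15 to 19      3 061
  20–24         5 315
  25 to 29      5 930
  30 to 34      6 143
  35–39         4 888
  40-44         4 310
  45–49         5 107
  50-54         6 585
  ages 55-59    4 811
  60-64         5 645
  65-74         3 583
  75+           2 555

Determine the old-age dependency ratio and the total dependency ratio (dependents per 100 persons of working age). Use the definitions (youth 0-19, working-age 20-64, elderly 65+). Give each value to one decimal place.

Old-age dependency ratio: 12.6
Total dependency ratio: 39.6

0–19: 3 696 + 3 478 + 2 942 + 3 061 = 13 177
20–64: 5 315 + 5 930 + 6 143 + 4 888 + 4 310 + 5 107 + 6 585 + 4 811 + 5 645 = 48 734
65+: 3 583 + 2 555 = 6 138
Old-age dependency ratio = 6 138 / 48 734 × 100 = 12.6
Total dependency ratio = (13 177 + 6 138) / 48 734 × 100 = 19 315 / 48 734 × 100 = 39.6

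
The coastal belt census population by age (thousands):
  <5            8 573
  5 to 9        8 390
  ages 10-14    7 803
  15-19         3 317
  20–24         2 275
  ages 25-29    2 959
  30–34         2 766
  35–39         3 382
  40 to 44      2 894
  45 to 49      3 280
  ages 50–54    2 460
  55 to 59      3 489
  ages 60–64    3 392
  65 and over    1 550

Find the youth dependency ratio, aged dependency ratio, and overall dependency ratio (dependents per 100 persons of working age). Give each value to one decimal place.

Youth dependency ratio: 82.0
Old-age dependency ratio: 5.1
Total dependency ratio: 87.1

0–14: 8 573 + 8 390 + 7 803 = 24 766
15–64: 3 317 + 2 275 + 2 959 + 2 766 + 3 382 + 2 894 + 3 280 + 2 460 + 3 489 + 3 392 = 30 214
65+: 1 550
Youth dependency ratio = 24 766 / 30 214 × 100 = 82.0
Old-age dependency ratio = 1 550 / 30 214 × 100 = 5.1
Total dependency ratio = (24 766 + 1 550) / 30 214 × 100 = 26 316 / 30 214 × 100 = 87.1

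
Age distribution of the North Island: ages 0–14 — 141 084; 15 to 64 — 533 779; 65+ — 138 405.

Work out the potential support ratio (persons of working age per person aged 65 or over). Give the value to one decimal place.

Potential support ratio = 533 779 / 138 405 = 3.9

Potential support ratio: 3.9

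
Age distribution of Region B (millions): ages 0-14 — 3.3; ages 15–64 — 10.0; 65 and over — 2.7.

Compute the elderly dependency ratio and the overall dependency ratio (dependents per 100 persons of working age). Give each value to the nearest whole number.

Old-age dependency ratio: 27
Total dependency ratio: 60

Old-age dependency ratio = 2.7 / 10.0 × 100 = 27
Total dependency ratio = (3.3 + 2.7) / 10.0 × 100 = 6.0 / 10.0 × 100 = 60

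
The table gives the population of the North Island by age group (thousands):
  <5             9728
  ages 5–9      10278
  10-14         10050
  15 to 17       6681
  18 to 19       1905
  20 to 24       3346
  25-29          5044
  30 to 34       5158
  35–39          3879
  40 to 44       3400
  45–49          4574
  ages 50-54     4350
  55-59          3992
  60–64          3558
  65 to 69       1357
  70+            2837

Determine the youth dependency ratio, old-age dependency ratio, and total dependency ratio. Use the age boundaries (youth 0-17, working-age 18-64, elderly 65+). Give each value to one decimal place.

0–17: 9728 + 10278 + 10050 + 6681 = 36737
18–64: 1905 + 3346 + 5044 + 5158 + 3879 + 3400 + 4574 + 4350 + 3992 + 3558 = 39206
65+: 1357 + 2837 = 4194
Youth dependency ratio = 36737 / 39206 × 100 = 93.7
Old-age dependency ratio = 4194 / 39206 × 100 = 10.7
Total dependency ratio = (36737 + 4194) / 39206 × 100 = 40931 / 39206 × 100 = 104.4

Youth dependency ratio: 93.7
Old-age dependency ratio: 10.7
Total dependency ratio: 104.4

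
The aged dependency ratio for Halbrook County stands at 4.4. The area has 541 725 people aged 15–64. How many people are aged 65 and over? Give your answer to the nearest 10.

Old-age dependency ratio = elderly / working-age × 100
4.4 = E / 541 725 × 100
⇒ 23 840

Aged 65 and over: 23 840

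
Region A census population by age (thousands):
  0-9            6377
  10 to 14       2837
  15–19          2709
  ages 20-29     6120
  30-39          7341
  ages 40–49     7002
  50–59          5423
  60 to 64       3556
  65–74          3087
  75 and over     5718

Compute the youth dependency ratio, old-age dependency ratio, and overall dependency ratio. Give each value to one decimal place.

0–14: 6377 + 2837 = 9214
15–64: 2709 + 6120 + 7341 + 7002 + 5423 + 3556 = 32151
65+: 3087 + 5718 = 8805
Youth dependency ratio = 9214 / 32151 × 100 = 28.7
Old-age dependency ratio = 8805 / 32151 × 100 = 27.4
Total dependency ratio = (9214 + 8805) / 32151 × 100 = 18019 / 32151 × 100 = 56.0

Youth dependency ratio: 28.7
Old-age dependency ratio: 27.4
Total dependency ratio: 56.0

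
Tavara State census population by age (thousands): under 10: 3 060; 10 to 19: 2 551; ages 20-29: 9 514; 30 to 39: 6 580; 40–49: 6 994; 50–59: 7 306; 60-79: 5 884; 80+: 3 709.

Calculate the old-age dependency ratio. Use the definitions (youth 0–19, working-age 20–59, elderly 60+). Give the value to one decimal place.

Old-age dependency ratio: 31.6

0–19: 3 060 + 2 551 = 5 611
20–59: 9 514 + 6 580 + 6 994 + 7 306 = 30 394
60+: 5 884 + 3 709 = 9 593
Old-age dependency ratio = 9 593 / 30 394 × 100 = 31.6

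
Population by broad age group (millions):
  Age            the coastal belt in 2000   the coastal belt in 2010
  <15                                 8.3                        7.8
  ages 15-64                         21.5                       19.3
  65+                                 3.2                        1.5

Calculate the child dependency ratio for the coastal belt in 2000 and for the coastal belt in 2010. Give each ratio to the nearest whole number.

the coastal belt in 2000: 8.3 / 21.5 × 100 = 39
the coastal belt in 2010: 7.8 / 19.3 × 100 = 40

the coastal belt in 2000: 39
the coastal belt in 2010: 40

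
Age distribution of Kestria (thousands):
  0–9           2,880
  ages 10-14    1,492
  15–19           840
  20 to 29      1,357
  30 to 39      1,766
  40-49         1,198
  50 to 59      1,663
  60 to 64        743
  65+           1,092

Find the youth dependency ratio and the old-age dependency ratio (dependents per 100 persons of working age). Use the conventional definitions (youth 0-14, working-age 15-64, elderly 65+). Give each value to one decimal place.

Youth dependency ratio: 57.8
Old-age dependency ratio: 14.4

0–14: 2,880 + 1,492 = 4,372
15–64: 840 + 1,357 + 1,766 + 1,198 + 1,663 + 743 = 7,567
65+: 1,092
Youth dependency ratio = 4,372 / 7,567 × 100 = 57.8
Old-age dependency ratio = 1,092 / 7,567 × 100 = 14.4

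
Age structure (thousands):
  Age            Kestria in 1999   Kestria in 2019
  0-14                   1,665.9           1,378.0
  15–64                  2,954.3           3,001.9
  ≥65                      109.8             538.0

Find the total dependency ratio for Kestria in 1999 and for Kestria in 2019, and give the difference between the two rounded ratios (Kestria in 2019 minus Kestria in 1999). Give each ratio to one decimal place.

Kestria in 1999: (1,665.9 + 109.8) / 2,954.3 × 100 = 1,775.7 / 2,954.3 × 100 = 60.1
Kestria in 2019: (1,378.0 + 538.0) / 3,001.9 × 100 = 1,916.0 / 3,001.9 × 100 = 63.8

Kestria in 1999: 60.1
Kestria in 2019: 63.8
Difference: +3.7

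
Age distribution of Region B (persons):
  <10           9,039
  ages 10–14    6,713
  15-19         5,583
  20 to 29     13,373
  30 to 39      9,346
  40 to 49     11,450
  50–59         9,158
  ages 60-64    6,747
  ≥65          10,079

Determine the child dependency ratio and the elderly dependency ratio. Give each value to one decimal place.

0–14: 9,039 + 6,713 = 15,752
15–64: 5,583 + 13,373 + 9,346 + 11,450 + 9,158 + 6,747 = 55,657
65+: 10,079
Youth dependency ratio = 15,752 / 55,657 × 100 = 28.3
Old-age dependency ratio = 10,079 / 55,657 × 100 = 18.1

Youth dependency ratio: 28.3
Old-age dependency ratio: 18.1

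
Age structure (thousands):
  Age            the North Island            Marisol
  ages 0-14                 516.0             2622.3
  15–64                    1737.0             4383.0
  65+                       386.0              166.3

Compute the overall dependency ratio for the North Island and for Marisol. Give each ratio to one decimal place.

the North Island: (516.0 + 386.0) / 1737.0 × 100 = 902.0 / 1737.0 × 100 = 51.9
Marisol: (2622.3 + 166.3) / 4383.0 × 100 = 2788.6 / 4383.0 × 100 = 63.6

the North Island: 51.9
Marisol: 63.6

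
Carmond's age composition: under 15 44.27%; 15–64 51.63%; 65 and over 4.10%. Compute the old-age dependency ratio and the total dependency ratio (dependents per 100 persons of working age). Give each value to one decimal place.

Old-age dependency ratio: 7.9
Total dependency ratio: 93.7

Old-age dependency ratio = 4.10 / 51.63 × 100 = 7.9
Total dependency ratio = (44.27 + 4.10) / 51.63 × 100 = 48.37 / 51.63 × 100 = 93.7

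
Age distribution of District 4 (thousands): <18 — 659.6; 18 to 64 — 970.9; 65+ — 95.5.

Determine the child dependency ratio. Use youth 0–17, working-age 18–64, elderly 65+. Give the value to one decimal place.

Youth dependency ratio = 659.6 / 970.9 × 100 = 67.9

Youth dependency ratio: 67.9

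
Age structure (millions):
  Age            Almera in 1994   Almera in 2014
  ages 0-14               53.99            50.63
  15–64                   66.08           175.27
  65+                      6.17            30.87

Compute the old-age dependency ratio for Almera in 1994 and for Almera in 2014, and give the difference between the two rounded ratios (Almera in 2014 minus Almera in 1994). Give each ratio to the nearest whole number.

Almera in 1994: 9
Almera in 2014: 18
Difference: +9

Almera in 1994: 6.17 / 66.08 × 100 = 9
Almera in 2014: 30.87 / 175.27 × 100 = 18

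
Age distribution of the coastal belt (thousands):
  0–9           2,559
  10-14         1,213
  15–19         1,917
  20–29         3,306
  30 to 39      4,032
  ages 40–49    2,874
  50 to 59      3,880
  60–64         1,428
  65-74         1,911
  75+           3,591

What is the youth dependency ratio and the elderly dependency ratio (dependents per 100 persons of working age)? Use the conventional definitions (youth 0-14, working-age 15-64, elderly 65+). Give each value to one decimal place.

0–14: 2,559 + 1,213 = 3,772
15–64: 1,917 + 3,306 + 4,032 + 2,874 + 3,880 + 1,428 = 17,437
65+: 1,911 + 3,591 = 5,502
Youth dependency ratio = 3,772 / 17,437 × 100 = 21.6
Old-age dependency ratio = 5,502 / 17,437 × 100 = 31.6

Youth dependency ratio: 21.6
Old-age dependency ratio: 31.6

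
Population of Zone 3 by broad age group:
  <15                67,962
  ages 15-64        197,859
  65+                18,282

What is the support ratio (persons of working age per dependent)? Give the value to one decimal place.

Support ratio = 197,859 / (67,962 + 18,282) = 197,859 / 86,244 = 2.3

Support ratio: 2.3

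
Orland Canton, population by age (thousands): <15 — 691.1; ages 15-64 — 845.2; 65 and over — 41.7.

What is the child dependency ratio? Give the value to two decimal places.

Youth dependency ratio = 691.1 / 845.2 × 100 = 81.77

Youth dependency ratio: 81.77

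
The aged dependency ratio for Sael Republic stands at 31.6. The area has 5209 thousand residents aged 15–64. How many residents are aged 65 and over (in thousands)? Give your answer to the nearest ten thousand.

Old-age dependency ratio = elderly / working-age × 100
31.6 = E / 5209 × 100
⇒ 1650

Aged 65 and over: 1650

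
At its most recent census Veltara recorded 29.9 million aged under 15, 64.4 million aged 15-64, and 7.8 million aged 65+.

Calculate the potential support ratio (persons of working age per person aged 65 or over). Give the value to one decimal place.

Potential support ratio: 8.3

Potential support ratio = 64.4 / 7.8 = 8.3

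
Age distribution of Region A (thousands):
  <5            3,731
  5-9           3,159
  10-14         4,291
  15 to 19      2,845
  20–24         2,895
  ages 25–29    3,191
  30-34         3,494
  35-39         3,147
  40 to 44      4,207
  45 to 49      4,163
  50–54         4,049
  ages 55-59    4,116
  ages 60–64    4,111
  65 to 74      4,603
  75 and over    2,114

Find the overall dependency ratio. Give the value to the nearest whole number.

0–14: 3,731 + 3,159 + 4,291 = 11,181
15–64: 2,845 + 2,895 + 3,191 + 3,494 + 3,147 + 4,207 + 4,163 + 4,049 + 4,116 + 4,111 = 36,218
65+: 4,603 + 2,114 = 6,717
Total dependency ratio = (11,181 + 6,717) / 36,218 × 100 = 17,898 / 36,218 × 100 = 49

Total dependency ratio: 49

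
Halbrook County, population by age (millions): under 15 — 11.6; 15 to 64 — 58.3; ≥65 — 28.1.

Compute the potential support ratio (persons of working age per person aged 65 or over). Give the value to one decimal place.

Potential support ratio: 2.1

Potential support ratio = 58.3 / 28.1 = 2.1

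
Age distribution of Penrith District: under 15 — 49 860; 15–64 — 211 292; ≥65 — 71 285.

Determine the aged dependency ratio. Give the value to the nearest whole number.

Old-age dependency ratio = 71 285 / 211 292 × 100 = 34

Old-age dependency ratio: 34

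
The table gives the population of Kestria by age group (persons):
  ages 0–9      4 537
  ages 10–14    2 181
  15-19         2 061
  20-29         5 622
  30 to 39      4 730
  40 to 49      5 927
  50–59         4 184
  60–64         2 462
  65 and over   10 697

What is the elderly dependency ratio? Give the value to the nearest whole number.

0–14: 4 537 + 2 181 = 6 718
15–64: 2 061 + 5 622 + 4 730 + 5 927 + 4 184 + 2 462 = 24 986
65+: 10 697
Old-age dependency ratio = 10 697 / 24 986 × 100 = 43

Old-age dependency ratio: 43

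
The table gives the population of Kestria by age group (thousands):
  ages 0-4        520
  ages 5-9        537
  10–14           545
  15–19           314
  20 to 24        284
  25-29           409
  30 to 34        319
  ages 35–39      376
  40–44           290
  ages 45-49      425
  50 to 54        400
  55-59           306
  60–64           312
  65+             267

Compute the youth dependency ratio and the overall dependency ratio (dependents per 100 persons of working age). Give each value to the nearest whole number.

0–14: 520 + 537 + 545 = 1602
15–64: 314 + 284 + 409 + 319 + 376 + 290 + 425 + 400 + 306 + 312 = 3435
65+: 267
Youth dependency ratio = 1602 / 3435 × 100 = 47
Total dependency ratio = (1602 + 267) / 3435 × 100 = 1869 / 3435 × 100 = 54

Youth dependency ratio: 47
Total dependency ratio: 54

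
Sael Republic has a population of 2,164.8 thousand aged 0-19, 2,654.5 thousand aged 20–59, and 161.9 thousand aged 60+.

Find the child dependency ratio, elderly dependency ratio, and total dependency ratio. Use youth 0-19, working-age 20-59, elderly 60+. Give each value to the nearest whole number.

Youth dependency ratio: 82
Old-age dependency ratio: 6
Total dependency ratio: 88

Youth dependency ratio = 2,164.8 / 2,654.5 × 100 = 82
Old-age dependency ratio = 161.9 / 2,654.5 × 100 = 6
Total dependency ratio = (2,164.8 + 161.9) / 2,654.5 × 100 = 2,326.7 / 2,654.5 × 100 = 88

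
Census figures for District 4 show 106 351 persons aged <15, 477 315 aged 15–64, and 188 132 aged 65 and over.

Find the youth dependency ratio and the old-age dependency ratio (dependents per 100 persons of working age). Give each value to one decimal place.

Youth dependency ratio: 22.3
Old-age dependency ratio: 39.4

Youth dependency ratio = 106 351 / 477 315 × 100 = 22.3
Old-age dependency ratio = 188 132 / 477 315 × 100 = 39.4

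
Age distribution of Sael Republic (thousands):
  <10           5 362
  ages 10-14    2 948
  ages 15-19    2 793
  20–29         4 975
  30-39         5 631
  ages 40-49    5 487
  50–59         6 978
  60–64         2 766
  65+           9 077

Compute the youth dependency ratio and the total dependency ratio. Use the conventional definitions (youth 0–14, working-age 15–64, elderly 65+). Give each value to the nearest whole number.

0–14: 5 362 + 2 948 = 8 310
15–64: 2 793 + 4 975 + 5 631 + 5 487 + 6 978 + 2 766 = 28 630
65+: 9 077
Youth dependency ratio = 8 310 / 28 630 × 100 = 29
Total dependency ratio = (8 310 + 9 077) / 28 630 × 100 = 17 387 / 28 630 × 100 = 61

Youth dependency ratio: 29
Total dependency ratio: 61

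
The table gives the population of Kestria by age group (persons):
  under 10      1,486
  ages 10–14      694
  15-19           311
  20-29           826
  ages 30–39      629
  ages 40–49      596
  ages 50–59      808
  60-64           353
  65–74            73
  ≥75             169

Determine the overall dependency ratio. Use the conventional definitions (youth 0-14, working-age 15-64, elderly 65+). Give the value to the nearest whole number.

Total dependency ratio: 69

0–14: 1,486 + 694 = 2,180
15–64: 311 + 826 + 629 + 596 + 808 + 353 = 3,523
65+: 73 + 169 = 242
Total dependency ratio = (2,180 + 242) / 3,523 × 100 = 2,422 / 3,523 × 100 = 69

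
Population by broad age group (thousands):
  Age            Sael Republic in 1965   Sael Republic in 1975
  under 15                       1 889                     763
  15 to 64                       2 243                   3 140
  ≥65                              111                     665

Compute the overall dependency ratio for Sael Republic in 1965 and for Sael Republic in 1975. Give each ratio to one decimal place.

Sael Republic in 1965: 89.2
Sael Republic in 1975: 45.5

Sael Republic in 1965: (1 889 + 111) / 2 243 × 100 = 2 000 / 2 243 × 100 = 89.2
Sael Republic in 1975: (763 + 665) / 3 140 × 100 = 1 428 / 3 140 × 100 = 45.5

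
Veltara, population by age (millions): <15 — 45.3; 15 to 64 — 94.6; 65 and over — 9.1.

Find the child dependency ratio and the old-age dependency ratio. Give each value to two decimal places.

Youth dependency ratio = 45.3 / 94.6 × 100 = 47.89
Old-age dependency ratio = 9.1 / 94.6 × 100 = 9.62

Youth dependency ratio: 47.89
Old-age dependency ratio: 9.62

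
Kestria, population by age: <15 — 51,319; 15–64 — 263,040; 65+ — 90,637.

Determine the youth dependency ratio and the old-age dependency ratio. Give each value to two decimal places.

Youth dependency ratio: 19.51
Old-age dependency ratio: 34.46

Youth dependency ratio = 51,319 / 263,040 × 100 = 19.51
Old-age dependency ratio = 90,637 / 263,040 × 100 = 34.46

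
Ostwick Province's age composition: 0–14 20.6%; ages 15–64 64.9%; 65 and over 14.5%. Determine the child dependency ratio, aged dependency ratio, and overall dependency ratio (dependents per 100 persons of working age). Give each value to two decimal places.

Youth dependency ratio: 31.74
Old-age dependency ratio: 22.34
Total dependency ratio: 54.08

Youth dependency ratio = 20.6 / 64.9 × 100 = 31.74
Old-age dependency ratio = 14.5 / 64.9 × 100 = 22.34
Total dependency ratio = (20.6 + 14.5) / 64.9 × 100 = 35.1 / 64.9 × 100 = 54.08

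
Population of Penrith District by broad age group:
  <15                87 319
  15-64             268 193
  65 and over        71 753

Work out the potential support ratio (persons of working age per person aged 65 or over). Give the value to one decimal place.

Potential support ratio: 3.7

Potential support ratio = 268 193 / 71 753 = 3.7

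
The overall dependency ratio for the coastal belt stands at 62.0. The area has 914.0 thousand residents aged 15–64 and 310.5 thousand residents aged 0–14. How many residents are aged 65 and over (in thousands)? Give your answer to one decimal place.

Total dependency ratio = (youth + elderly) / working-age × 100
62.0 = (310.5 + E) / 914.0 × 100
⇒ 256.2

Aged 65 and over: 256.2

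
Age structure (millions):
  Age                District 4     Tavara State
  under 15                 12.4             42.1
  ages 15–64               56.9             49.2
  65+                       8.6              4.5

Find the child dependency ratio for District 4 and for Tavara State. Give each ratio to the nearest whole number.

District 4: 22
Tavara State: 86

District 4: 12.4 / 56.9 × 100 = 22
Tavara State: 42.1 / 49.2 × 100 = 86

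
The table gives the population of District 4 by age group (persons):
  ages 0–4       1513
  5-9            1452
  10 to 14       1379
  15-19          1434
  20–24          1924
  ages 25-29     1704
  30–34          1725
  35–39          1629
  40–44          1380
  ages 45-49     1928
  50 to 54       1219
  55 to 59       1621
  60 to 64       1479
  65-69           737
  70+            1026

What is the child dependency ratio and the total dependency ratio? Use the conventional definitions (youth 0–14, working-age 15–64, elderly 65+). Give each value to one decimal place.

0–14: 1513 + 1452 + 1379 = 4344
15–64: 1434 + 1924 + 1704 + 1725 + 1629 + 1380 + 1928 + 1219 + 1621 + 1479 = 16043
65+: 737 + 1026 = 1763
Youth dependency ratio = 4344 / 16043 × 100 = 27.1
Total dependency ratio = (4344 + 1763) / 16043 × 100 = 6107 / 16043 × 100 = 38.1

Youth dependency ratio: 27.1
Total dependency ratio: 38.1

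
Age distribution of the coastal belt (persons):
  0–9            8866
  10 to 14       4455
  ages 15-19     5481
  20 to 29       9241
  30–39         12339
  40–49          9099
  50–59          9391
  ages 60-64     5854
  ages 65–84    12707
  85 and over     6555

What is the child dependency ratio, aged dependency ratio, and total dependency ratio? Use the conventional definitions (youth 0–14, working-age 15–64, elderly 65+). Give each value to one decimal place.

Youth dependency ratio: 25.9
Old-age dependency ratio: 37.5
Total dependency ratio: 63.4

0–14: 8866 + 4455 = 13321
15–64: 5481 + 9241 + 12339 + 9099 + 9391 + 5854 = 51405
65+: 12707 + 6555 = 19262
Youth dependency ratio = 13321 / 51405 × 100 = 25.9
Old-age dependency ratio = 19262 / 51405 × 100 = 37.5
Total dependency ratio = (13321 + 19262) / 51405 × 100 = 32583 / 51405 × 100 = 63.4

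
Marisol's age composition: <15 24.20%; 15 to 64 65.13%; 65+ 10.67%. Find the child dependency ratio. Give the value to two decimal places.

Youth dependency ratio: 37.16

Youth dependency ratio = 24.20 / 65.13 × 100 = 37.16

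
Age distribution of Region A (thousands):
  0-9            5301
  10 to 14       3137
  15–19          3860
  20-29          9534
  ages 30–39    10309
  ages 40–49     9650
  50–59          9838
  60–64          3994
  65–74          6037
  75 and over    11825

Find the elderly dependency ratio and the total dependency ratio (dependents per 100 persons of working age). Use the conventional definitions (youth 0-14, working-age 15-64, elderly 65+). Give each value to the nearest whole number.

Old-age dependency ratio: 38
Total dependency ratio: 56

0–14: 5301 + 3137 = 8438
15–64: 3860 + 9534 + 10309 + 9650 + 9838 + 3994 = 47185
65+: 6037 + 11825 = 17862
Old-age dependency ratio = 17862 / 47185 × 100 = 38
Total dependency ratio = (8438 + 17862) / 47185 × 100 = 26300 / 47185 × 100 = 56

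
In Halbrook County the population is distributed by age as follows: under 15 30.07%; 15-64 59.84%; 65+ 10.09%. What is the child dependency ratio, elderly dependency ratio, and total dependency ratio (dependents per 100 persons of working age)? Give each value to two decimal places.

Youth dependency ratio: 50.25
Old-age dependency ratio: 16.86
Total dependency ratio: 67.11

Youth dependency ratio = 30.07 / 59.84 × 100 = 50.25
Old-age dependency ratio = 10.09 / 59.84 × 100 = 16.86
Total dependency ratio = (30.07 + 10.09) / 59.84 × 100 = 40.16 / 59.84 × 100 = 67.11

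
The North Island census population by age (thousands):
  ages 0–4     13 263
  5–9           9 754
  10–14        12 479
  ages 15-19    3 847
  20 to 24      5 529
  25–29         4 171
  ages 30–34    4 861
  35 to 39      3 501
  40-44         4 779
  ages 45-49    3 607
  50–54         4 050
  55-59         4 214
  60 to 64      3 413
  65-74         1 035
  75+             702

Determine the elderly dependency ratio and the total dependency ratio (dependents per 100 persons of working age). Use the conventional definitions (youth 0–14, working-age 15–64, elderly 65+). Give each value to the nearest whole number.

Old-age dependency ratio: 4
Total dependency ratio: 89

0–14: 13 263 + 9 754 + 12 479 = 35 496
15–64: 3 847 + 5 529 + 4 171 + 4 861 + 3 501 + 4 779 + 3 607 + 4 050 + 4 214 + 3 413 = 41 972
65+: 1 035 + 702 = 1 737
Old-age dependency ratio = 1 737 / 41 972 × 100 = 4
Total dependency ratio = (35 496 + 1 737) / 41 972 × 100 = 37 233 / 41 972 × 100 = 89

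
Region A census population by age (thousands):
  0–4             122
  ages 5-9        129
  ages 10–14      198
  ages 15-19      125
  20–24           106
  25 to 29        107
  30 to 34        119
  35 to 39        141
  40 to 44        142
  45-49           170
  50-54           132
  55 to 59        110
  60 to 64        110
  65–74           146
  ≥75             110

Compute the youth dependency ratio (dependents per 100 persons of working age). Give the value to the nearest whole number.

0–14: 122 + 129 + 198 = 449
15–64: 125 + 106 + 107 + 119 + 141 + 142 + 170 + 132 + 110 + 110 = 1262
65+: 146 + 110 = 256
Youth dependency ratio = 449 / 1262 × 100 = 36

Youth dependency ratio: 36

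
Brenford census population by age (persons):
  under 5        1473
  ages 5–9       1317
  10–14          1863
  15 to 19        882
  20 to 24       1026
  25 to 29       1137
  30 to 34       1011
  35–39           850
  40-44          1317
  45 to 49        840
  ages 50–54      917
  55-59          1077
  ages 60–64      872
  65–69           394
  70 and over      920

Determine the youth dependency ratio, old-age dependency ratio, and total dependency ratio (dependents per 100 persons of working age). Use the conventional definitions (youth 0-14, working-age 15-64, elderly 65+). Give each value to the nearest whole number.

0–14: 1473 + 1317 + 1863 = 4653
15–64: 882 + 1026 + 1137 + 1011 + 850 + 1317 + 840 + 917 + 1077 + 872 = 9929
65+: 394 + 920 = 1314
Youth dependency ratio = 4653 / 9929 × 100 = 47
Old-age dependency ratio = 1314 / 9929 × 100 = 13
Total dependency ratio = (4653 + 1314) / 9929 × 100 = 5967 / 9929 × 100 = 60

Youth dependency ratio: 47
Old-age dependency ratio: 13
Total dependency ratio: 60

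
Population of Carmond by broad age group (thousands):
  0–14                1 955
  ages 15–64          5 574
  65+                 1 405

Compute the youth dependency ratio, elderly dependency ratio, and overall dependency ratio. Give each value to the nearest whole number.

Youth dependency ratio: 35
Old-age dependency ratio: 25
Total dependency ratio: 60

Youth dependency ratio = 1 955 / 5 574 × 100 = 35
Old-age dependency ratio = 1 405 / 5 574 × 100 = 25
Total dependency ratio = (1 955 + 1 405) / 5 574 × 100 = 3 360 / 5 574 × 100 = 60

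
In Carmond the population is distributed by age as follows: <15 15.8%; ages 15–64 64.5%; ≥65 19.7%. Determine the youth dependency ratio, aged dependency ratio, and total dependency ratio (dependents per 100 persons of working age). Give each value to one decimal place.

Youth dependency ratio = 15.8 / 64.5 × 100 = 24.5
Old-age dependency ratio = 19.7 / 64.5 × 100 = 30.5
Total dependency ratio = (15.8 + 19.7) / 64.5 × 100 = 35.5 / 64.5 × 100 = 55.0

Youth dependency ratio: 24.5
Old-age dependency ratio: 30.5
Total dependency ratio: 55.0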